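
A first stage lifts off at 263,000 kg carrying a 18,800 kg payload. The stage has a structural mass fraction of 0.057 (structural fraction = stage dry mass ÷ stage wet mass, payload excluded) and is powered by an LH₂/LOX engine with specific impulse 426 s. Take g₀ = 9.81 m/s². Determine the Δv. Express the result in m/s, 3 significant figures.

Δv ≈ 8710 m/s

Stage wet mass = m₀ − payload = 263,000 − 18,800 = 244,200 kg.
Stage dry mass = ε × stage wet mass = 0.057 × 244,200 = 13,919.4 kg.
Burnout mass m_f = stage dry + payload = 13,919.4 + 18,800 = 32,719.4 kg.
v_e = Isp · g₀ = 426 × 9.81 = 4179.1 m/s.
Rocket equation: Δv = v_e · ln(263,000/32,719.4) = 4179.1 × ln(8.038) = 4179.1 × 2.0842 ≈ 8710 m/s.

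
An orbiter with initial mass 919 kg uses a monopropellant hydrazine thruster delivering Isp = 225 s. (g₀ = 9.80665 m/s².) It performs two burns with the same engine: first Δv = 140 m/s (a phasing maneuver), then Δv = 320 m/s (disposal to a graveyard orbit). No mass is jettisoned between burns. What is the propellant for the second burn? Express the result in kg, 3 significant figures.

v_e = Isp · g₀ = 225 × 9.80665 = 2206.5 m/s.
After the first burn: m = 919 × exp(−140/2206.5) = 919 × 0.93852 = 862.5 kg.
After the second burn: m = 862.5 × exp(−320/2206.5) = 862.5 × 0.86500 = 746.063 kg.
Second-burn propellant = 862.5 − 746.063 = 116.437 kg.

propellant for the second burn ≈ 116 kg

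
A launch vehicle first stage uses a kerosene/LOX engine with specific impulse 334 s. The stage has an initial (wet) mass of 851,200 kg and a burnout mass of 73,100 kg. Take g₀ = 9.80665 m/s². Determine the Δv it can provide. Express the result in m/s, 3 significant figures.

Δv ≈ 8040 m/s

v_e = Isp · g₀ = 334 × 9.80665 = 3275.4 m/s.
Δv = v_e · ln(m₀/m_f) = 3275.4 × ln(11.64) = 3275.4 × 2.4548 ≈ 8040.6 m/s.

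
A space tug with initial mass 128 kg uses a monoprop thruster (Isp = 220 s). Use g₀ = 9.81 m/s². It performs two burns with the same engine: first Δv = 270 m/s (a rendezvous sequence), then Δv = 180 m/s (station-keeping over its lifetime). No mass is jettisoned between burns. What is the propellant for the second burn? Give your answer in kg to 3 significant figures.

v_e = Isp · g₀ = 220 × 9.81 = 2158.2 m/s.
After the first burn: m = 128 × exp(−270/2158.2) = 128 × 0.88240 = 112.947 kg.
After the second burn: m = 112.947 × exp(−180/2158.2) = 112.947 × 0.91998 = 103.909 kg.
Second-burn propellant = 112.947 − 103.909 = 9.038 kg.

propellant for the second burn ≈ 9.04 kg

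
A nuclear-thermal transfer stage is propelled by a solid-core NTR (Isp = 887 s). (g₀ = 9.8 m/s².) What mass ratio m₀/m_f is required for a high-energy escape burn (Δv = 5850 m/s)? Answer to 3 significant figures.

mass ratio ≈ 1.96

v_e = Isp · g₀ = 887 × 9.8 = 8692.6 m/s.
m₀/m_f = exp(Δv / v_e) = exp(5850 / 8692.6) = exp(0.6730) = 1.9601.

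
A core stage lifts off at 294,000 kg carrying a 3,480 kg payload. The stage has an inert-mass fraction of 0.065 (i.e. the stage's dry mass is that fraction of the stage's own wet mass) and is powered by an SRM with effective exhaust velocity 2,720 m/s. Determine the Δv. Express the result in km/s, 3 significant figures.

Δv ≈ 7.01 km/s

Stage wet mass = m₀ − payload = 294,000 − 3,480 = 290,520 kg.
Stage dry mass = ε × stage wet mass = 0.065 × 290,520 = 18,883.8 kg.
Burnout mass m_f = stage dry + payload = 18,883.8 + 3,480 = 22,363.8 kg.
Δv = v_e · ln(294,000/22,363.8) = 2720.0 × ln(13.15) = 2720.0 × 2.5761 ≈ 7007 m/s.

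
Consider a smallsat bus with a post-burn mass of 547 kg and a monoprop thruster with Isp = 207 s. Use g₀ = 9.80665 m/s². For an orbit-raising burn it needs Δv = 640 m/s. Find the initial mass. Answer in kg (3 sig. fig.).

initial mass ≈ 750 kg

v_e = Isp · g₀ = 207 × 9.80665 = 2030.0 m/s.
m₀/m_f = exp(Δv / v_e) = exp(640 / 2030.0) = exp(0.3153) = 1.3706.
m₀ = m_f × 1.3706 = 547 × 1.3706 = 749.718 kg.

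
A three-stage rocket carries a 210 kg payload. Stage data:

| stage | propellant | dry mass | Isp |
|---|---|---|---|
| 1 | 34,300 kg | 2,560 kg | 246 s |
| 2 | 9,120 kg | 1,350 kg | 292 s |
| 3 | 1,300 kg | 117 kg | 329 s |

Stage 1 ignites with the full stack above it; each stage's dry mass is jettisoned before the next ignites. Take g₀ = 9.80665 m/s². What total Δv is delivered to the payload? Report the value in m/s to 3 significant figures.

Ignition mass of stage 1 = 34,300+2,560 + 9,120+1,350 + 1,300+117 + 210 = 48,957 kg.
Stage 1: m₀ = 48,957 kg, m_f = 48,957 − 34,300 = 14,657 kg; Δv = 246×9.80665×ln(3.34) = 2412.4×1.2060 ≈ 2909 m/s.
Stage 2: m₀ = 12,097 kg, m_f = 12,097 − 9,120 = 2,977 kg; Δv = 292×9.80665×ln(4.063) = 2863.5×1.4020 ≈ 4015 m/s.
Stage 3: m₀ = 1,627 kg, m_f = 1,627 − 1,300 = 327 kg; Δv = 329×9.80665×ln(4.976) = 3226.4×1.6045 ≈ 5177 m/s.
Total Δv = 2909 + 4015 + 5177 = 12101 m/s.

Δv ≈ 12100 m/s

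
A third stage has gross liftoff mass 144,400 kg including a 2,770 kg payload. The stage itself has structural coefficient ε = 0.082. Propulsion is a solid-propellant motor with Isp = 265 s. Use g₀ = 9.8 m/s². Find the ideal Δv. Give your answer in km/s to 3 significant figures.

Δv ≈ 5.99 km/s

Stage wet mass = m₀ − payload = 144,400 − 2,770 = 141,630 kg.
Stage dry mass = ε × stage wet mass = 0.082 × 141,630 = 11,613.7 kg.
Burnout mass m_f = stage dry + payload = 11,613.7 + 2,770 = 14,383.7 kg.
v_e = Isp · g₀ = 265 × 9.8 = 2597.0 m/s.
From the ideal rocket equation, Δv = v_e · ln(144,400/14,383.7) = 2597.0 × ln(10.04) = 2597.0 × 2.3065 ≈ 5990 m/s.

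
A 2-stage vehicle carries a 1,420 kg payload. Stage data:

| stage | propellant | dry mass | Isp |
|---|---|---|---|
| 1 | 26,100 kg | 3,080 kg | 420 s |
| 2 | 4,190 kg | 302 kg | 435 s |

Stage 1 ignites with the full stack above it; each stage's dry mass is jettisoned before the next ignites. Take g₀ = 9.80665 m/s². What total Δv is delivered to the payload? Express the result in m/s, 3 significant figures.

Ignition mass of stage 1 = 26,100+3,080 + 4,190+302 + 1,420 = 35,092 kg.
Stage 1: m₀ = 35,092 kg, m_f = 35,092 − 26,100 = 8,992 kg; Δv = 420×9.80665×ln(3.903) = 4118.8×1.3616 ≈ 5608 m/s.
Stage 2: m₀ = 5,912 kg, m_f = 5,912 − 4,190 = 1,722 kg; Δv = 435×9.80665×ln(3.433) = 4265.9×1.2335 ≈ 5262 m/s.
Total Δv = 5608 + 5262 = 10870 m/s.

Δv ≈ 10900 m/s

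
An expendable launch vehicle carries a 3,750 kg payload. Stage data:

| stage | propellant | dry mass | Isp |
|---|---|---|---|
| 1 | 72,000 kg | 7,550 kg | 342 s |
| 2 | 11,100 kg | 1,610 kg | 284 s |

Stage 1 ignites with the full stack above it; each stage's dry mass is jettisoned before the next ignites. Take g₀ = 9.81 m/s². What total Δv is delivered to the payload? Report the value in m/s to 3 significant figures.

Ignition mass of stage 1 = 72,000+7,550 + 11,100+1,610 + 3,750 = 96,010 kg.
Stage 1: m₀ = 96,010 kg, m_f = 96,010 − 72,000 = 24,010 kg; Δv = 342×9.81×ln(3.999) = 3355.0×1.3860 ≈ 4650 m/s.
Stage 2: m₀ = 16,460 kg, m_f = 16,460 − 11,100 = 5,360 kg; Δv = 284×9.81×ln(3.071) = 2786.0×1.1220 ≈ 3126 m/s.
Total Δv = 4650 + 3126 = 7776 m/s.

Δv ≈ 7780 m/s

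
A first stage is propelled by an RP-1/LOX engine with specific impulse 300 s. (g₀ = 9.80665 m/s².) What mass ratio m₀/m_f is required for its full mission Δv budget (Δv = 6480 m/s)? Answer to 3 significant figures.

v_e = Isp · g₀ = 300 × 9.80665 = 2942.0 m/s.
Using Δv = v_e ln(m₀/m_f): m₀/m_f = exp(Δv / v_e) = exp(6480 / 2942.0) = exp(2.2026) = 9.0484.

mass ratio ≈ 9.05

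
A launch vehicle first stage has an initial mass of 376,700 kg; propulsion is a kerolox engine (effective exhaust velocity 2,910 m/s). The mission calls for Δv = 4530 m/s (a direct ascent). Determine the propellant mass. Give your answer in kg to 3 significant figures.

propellant mass ≈ 297000 kg

By the Tsiolkovsky rocket equation, m₀/m_f = exp(Δv / v_e) = exp(4530 / 2910.0) = exp(1.5567) = 4.7431.
m_f = 376,700 / 4.7431 = 79,420.6 kg, so propellant = m₀ − m_f = 376,700 − 79,420.6 = 297,279.4 kg.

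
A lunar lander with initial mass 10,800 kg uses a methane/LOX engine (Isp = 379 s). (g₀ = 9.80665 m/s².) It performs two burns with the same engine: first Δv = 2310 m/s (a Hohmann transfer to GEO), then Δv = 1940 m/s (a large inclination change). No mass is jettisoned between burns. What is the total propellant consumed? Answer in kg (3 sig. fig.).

total propellant consumed ≈ 7360 kg

v_e = Isp · g₀ = 379 × 9.80665 = 3716.7 m/s.
After the first burn: m = 10800 × exp(−2310/3716.7) = 10800 × 0.53713 = 5,801 kg.
After the second burn: m = 5,801 × exp(−1940/3716.7) = 5,801 × 0.59335 = 3,442.02 kg.
Total propellant = m₀ − m_final = 10800 − 3,442.02 = 7,357.98 kg.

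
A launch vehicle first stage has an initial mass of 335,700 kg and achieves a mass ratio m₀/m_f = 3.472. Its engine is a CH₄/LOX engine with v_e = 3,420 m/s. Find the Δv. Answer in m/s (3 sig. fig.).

Δv = v_e · ln(3.472) = 3420.0 × 1.2447 ≈ 4257.0 m/s.

Δv ≈ 4260 m/s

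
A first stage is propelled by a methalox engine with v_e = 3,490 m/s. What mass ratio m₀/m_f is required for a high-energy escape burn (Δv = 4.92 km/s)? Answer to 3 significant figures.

By the Tsiolkovsky rocket equation, m₀/m_f = exp(Δv / v_e) = exp(4920 / 3490.0) = exp(1.4097) = 4.0949.

mass ratio ≈ 4.09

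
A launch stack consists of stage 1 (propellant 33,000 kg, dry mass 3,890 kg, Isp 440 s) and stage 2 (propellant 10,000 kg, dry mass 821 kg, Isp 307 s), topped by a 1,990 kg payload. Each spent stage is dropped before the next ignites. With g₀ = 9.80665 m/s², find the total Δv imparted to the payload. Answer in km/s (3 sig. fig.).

Δv ≈ 9.27 km/s

Ignition mass of stage 1 = 33,000+3,890 + 10,000+821 + 1,990 = 49,701 kg.
Stage 1: m₀ = 49,701 kg, m_f = 49,701 − 33,000 = 16,701 kg; Δv = 440×9.80665×ln(2.976) = 4314.9×1.0906 ≈ 4706 m/s.
Stage 2: m₀ = 12,811 kg, m_f = 12,811 − 10,000 = 2,811 kg; Δv = 307×9.80665×ln(4.557) = 3010.6×1.5168 ≈ 4566 m/s.
Total Δv = 4706 + 4566 = 9272 m/s.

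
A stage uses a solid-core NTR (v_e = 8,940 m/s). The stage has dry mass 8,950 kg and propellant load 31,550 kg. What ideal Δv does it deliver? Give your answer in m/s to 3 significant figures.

m₀ = m_dry + m_prop = 8,950 + 31,550 = 40,500 kg.
Δv = v_e · ln(m₀/m_f) = 8940.0 × ln(4.525) = 8940.0 × 1.5096 ≈ 13496.3 m/s.

Δv ≈ 13500 m/s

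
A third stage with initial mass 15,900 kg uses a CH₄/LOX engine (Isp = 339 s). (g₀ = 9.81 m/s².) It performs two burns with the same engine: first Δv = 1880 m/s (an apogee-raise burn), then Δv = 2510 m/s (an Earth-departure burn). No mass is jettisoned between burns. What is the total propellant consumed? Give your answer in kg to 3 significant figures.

total propellant consumed ≈ 11700 kg

v_e = Isp · g₀ = 339 × 9.81 = 3325.6 m/s.
After the first burn: m = 15900 × exp(−1880/3325.6) = 15900 × 0.56818 = 9,034.06 kg.
After the second burn: m = 9,034.06 × exp(−2510/3325.6) = 9,034.06 × 0.47013 = 4,247.18 kg.
Total propellant = m₀ − m_final = 15900 − 4,247.18 = 11,652.82 kg.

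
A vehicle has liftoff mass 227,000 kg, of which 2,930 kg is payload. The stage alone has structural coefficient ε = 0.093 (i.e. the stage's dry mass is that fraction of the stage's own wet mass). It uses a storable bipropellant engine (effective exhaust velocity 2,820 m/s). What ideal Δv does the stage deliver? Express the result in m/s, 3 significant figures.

Stage wet mass = m₀ − payload = 227,000 − 2,930 = 224,070 kg.
Stage dry mass = ε × stage wet mass = 0.093 × 224,070 = 20,838.5 kg.
Burnout mass m_f = stage dry + payload = 20,838.5 + 2,930 = 23,768.5 kg.
Δv = v_e · ln(227,000/23,768.5) = 2820.0 × ln(9.55) = 2820.0 × 2.2566 ≈ 6364 m/s.

Δv ≈ 6360 m/s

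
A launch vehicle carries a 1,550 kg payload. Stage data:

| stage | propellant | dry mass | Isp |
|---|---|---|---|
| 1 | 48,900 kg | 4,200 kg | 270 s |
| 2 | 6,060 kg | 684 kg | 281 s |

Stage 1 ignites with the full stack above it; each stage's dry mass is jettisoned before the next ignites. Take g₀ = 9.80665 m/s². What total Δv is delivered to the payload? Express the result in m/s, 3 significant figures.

Ignition mass of stage 1 = 48,900+4,200 + 6,060+684 + 1,550 = 61,394 kg.
Stage 1: m₀ = 61,394 kg, m_f = 61,394 − 48,900 = 12,494 kg; Δv = 270×9.80665×ln(4.914) = 2647.8×1.5921 ≈ 4215 m/s.
Stage 2: m₀ = 8,294 kg, m_f = 8,294 − 6,060 = 2,234 kg; Δv = 281×9.80665×ln(3.713) = 2755.7×1.3117 ≈ 3615 m/s.
Total Δv = 4215 + 3615 = 7830 m/s.

Δv ≈ 7830 m/s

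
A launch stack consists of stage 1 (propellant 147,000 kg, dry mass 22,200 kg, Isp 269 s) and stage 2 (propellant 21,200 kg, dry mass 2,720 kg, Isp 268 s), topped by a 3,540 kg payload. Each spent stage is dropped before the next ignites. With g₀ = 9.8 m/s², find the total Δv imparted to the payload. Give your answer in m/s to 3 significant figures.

Ignition mass of stage 1 = 147,000+22,200 + 21,200+2,720 + 3,540 = 196,660 kg.
Stage 1: m₀ = 196,660 kg, m_f = 196,660 − 147,000 = 49,660 kg; Δv = 269×9.8×ln(3.96) = 2636.2×1.3763 ≈ 3628 m/s.
Stage 2: m₀ = 27,460 kg, m_f = 27,460 − 21,200 = 6,260 kg; Δv = 268×9.8×ln(4.387) = 2626.4×1.4786 ≈ 3883 m/s.
Total Δv = 3628 + 3883 = 7511 m/s.

Δv ≈ 7510 m/s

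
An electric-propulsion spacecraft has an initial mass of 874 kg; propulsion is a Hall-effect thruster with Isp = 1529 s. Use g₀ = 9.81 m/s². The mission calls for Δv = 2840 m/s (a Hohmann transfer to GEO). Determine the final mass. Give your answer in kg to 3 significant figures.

v_e = Isp · g₀ = 1529 × 9.81 = 14999.5 m/s.
From the ideal rocket equation, m₀/m_f = exp(Δv / v_e) = exp(2840 / 14999.5) = exp(0.1893) = 1.2085.
m_f = m₀ / 1.2085 = 874 / 1.2085 = 723.211 kg.

final mass ≈ 723 kg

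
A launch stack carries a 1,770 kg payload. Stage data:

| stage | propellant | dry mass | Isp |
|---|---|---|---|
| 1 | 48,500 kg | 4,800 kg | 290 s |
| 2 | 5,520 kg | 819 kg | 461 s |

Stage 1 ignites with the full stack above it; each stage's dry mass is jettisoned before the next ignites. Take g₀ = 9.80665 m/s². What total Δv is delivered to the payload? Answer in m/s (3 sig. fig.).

Ignition mass of stage 1 = 48,500+4,800 + 5,520+819 + 1,770 = 61,409 kg.
Stage 1: m₀ = 61,409 kg, m_f = 61,409 − 48,500 = 12,909 kg; Δv = 290×9.80665×ln(4.757) = 2843.9×1.5596 ≈ 4435 m/s.
Stage 2: m₀ = 8,109 kg, m_f = 8,109 − 5,520 = 2,589 kg; Δv = 461×9.80665×ln(3.132) = 4520.9×1.1417 ≈ 5161 m/s.
Total Δv = 4435 + 5161 = 9596 m/s.

Δv ≈ 9600 m/s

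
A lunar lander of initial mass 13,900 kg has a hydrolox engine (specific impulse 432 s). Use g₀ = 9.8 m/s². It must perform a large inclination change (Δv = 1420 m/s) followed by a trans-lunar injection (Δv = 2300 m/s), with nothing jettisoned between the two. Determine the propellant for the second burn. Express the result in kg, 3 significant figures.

v_e = Isp · g₀ = 432 × 9.8 = 4233.6 m/s.
After the first burn: m = 13900 × exp(−1420/4233.6) = 13900 × 0.71504 = 9,939.06 kg.
After the second burn: m = 9,939.06 × exp(−2300/4233.6) = 9,939.06 × 0.58084 = 5,773 kg.
Second-burn propellant = 9,939.06 − 5,773 = 4,166.06 kg.

propellant for the second burn ≈ 4170 kg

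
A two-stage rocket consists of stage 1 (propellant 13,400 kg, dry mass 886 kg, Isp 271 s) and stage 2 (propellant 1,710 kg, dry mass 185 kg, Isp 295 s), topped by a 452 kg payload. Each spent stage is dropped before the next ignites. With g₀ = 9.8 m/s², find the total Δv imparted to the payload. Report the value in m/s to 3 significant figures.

Δv ≈ 8120 m/s

Ignition mass of stage 1 = 13,400+886 + 1,710+185 + 452 = 16,633 kg.
Stage 1: m₀ = 16,633 kg, m_f = 16,633 − 13,400 = 3,233 kg; Δv = 271×9.8×ln(5.145) = 2655.8×1.6380 ≈ 4350 m/s.
Stage 2: m₀ = 2,347 kg, m_f = 2,347 − 1,710 = 637 kg; Δv = 295×9.8×ln(3.684) = 2891.0×1.3041 ≈ 3770 m/s.
Total Δv = 4350 + 3770 = 8120 m/s.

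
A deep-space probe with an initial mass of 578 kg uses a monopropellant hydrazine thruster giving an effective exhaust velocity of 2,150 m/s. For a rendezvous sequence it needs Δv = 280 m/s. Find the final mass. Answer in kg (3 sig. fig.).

final mass ≈ 507 kg

Rocket equation: m₀/m_f = exp(Δv / v_e) = exp(280 / 2150.0) = exp(0.1302) = 1.1391.
m_f = m₀ / 1.1391 = 578 / 1.1391 = 507.418 kg.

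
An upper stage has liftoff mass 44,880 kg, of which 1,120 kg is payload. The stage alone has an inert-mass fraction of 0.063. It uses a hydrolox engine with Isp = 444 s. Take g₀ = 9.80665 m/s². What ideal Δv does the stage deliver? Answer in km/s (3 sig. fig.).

Stage wet mass = m₀ − payload = 44,880 − 1,120 = 43,760 kg.
Stage dry mass = ε × stage wet mass = 0.063 × 43,760 = 2,756.88 kg.
Burnout mass m_f = stage dry + payload = 2,756.88 + 1,120 = 3,876.88 kg.
v_e = Isp · g₀ = 444 × 9.80665 = 4354.2 m/s.
Using Δv = v_e ln(m₀/m_f): Δv = v_e · ln(44,880/3,876.88) = 4354.2 × ln(11.58) = 4354.2 × 2.4490 ≈ 10663 m/s.

Δv ≈ 10.7 km/s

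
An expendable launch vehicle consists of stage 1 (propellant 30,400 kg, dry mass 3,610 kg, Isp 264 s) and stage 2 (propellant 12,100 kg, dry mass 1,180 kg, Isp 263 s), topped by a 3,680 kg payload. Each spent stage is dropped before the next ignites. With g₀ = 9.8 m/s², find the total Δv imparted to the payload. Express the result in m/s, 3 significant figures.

Δv ≈ 5570 m/s

Ignition mass of stage 1 = 30,400+3,610 + 12,100+1,180 + 3,680 = 50,970 kg.
Stage 1: m₀ = 50,970 kg, m_f = 50,970 − 30,400 = 20,570 kg; Δv = 264×9.8×ln(2.478) = 2587.2×0.9074 ≈ 2348 m/s.
Stage 2: m₀ = 16,960 kg, m_f = 16,960 − 12,100 = 4,860 kg; Δv = 263×9.8×ln(3.49) = 2577.4×1.2498 ≈ 3221 m/s.
Total Δv = 2348 + 3221 = 5569 m/s.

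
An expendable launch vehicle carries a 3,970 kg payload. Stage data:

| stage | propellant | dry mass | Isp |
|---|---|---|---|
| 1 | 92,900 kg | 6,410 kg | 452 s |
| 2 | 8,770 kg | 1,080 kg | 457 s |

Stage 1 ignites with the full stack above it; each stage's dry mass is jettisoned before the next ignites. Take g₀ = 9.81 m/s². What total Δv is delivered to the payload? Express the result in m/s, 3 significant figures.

Ignition mass of stage 1 = 92,900+6,410 + 8,770+1,080 + 3,970 = 113,130 kg.
Stage 1: m₀ = 113,130 kg, m_f = 113,130 − 92,900 = 20,230 kg; Δv = 452×9.81×ln(5.592) = 4434.1×1.7214 ≈ 7633 m/s.
Stage 2: m₀ = 13,820 kg, m_f = 13,820 − 8,770 = 5,050 kg; Δv = 457×9.81×ln(2.737) = 4483.2×1.0067 ≈ 4513 m/s.
Total Δv = 7633 + 4513 = 12146 m/s.

Δv ≈ 12100 m/s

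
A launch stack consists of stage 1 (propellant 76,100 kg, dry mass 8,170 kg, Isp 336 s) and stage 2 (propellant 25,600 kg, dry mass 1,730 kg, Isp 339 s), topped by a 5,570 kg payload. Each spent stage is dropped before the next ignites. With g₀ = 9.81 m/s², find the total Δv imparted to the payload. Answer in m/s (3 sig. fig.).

Ignition mass of stage 1 = 76,100+8,170 + 25,600+1,730 + 5,570 = 117,170 kg.
Stage 1: m₀ = 117,170 kg, m_f = 117,170 − 76,100 = 41,070 kg; Δv = 336×9.81×ln(2.853) = 3296.2×1.0483 ≈ 3456 m/s.
Stage 2: m₀ = 32,900 kg, m_f = 32,900 − 25,600 = 7,300 kg; Δv = 339×9.81×ln(4.507) = 3325.6×1.5056 ≈ 5007 m/s.
Total Δv = 3456 + 5007 = 8463 m/s.

Δv ≈ 8460 m/s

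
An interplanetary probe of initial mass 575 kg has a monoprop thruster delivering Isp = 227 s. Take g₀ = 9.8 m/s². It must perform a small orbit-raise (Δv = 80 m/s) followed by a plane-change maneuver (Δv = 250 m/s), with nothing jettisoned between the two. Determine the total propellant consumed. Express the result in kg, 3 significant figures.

v_e = Isp · g₀ = 227 × 9.8 = 2224.6 m/s.
After the first burn: m = 575 × exp(−80/2224.6) = 575 × 0.96468 = 554.691 kg.
After the second burn: m = 554.691 × exp(−250/2224.6) = 554.691 × 0.89370 = 495.727 kg.
Total propellant = m₀ − m_final = 575 − 495.727 = 79.273 kg.

total propellant consumed ≈ 79.3 kg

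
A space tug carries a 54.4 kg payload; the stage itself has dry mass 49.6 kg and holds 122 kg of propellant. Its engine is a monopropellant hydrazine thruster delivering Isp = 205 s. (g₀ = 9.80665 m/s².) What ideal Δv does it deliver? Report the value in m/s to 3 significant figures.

Δv ≈ 1560 m/s

v_e = Isp · g₀ = 205 × 9.80665 = 2010.4 m/s.
m₀ = payload + dry + propellant = 54.4 + 49.6 + 122 = 226 kg.
m_f = payload + dry = 54.4 + 49.6 = 104 kg.
Rocket equation: Δv = v_e · ln(m₀/m_f) = 2010.4 × ln(2.173) = 2010.4 × 0.7761 ≈ 1560.3 m/s.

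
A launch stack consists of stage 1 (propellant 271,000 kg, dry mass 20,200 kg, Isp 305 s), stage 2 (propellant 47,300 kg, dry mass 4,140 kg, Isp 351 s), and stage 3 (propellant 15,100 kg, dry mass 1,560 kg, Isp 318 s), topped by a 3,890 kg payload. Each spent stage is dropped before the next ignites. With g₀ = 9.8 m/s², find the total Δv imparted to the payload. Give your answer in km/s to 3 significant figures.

Δv ≈ 11.9 km/s

Ignition mass of stage 1 = 271,000+20,200 + 47,300+4,140 + 15,100+1,560 + 3,890 = 363,190 kg.
Stage 1: m₀ = 363,190 kg, m_f = 363,190 − 271,000 = 92,190 kg; Δv = 305×9.8×ln(3.94) = 2989.0×1.3711 ≈ 4098 m/s.
Stage 2: m₀ = 71,990 kg, m_f = 71,990 − 47,300 = 24,690 kg; Δv = 351×9.8×ln(2.916) = 3439.8×1.0701 ≈ 3681 m/s.
Stage 3: m₀ = 20,550 kg, m_f = 20,550 − 15,100 = 5,450 kg; Δv = 318×9.8×ln(3.771) = 3116.4×1.3272 ≈ 4136 m/s.
Total Δv = 4098 + 3681 + 4136 = 11915 m/s.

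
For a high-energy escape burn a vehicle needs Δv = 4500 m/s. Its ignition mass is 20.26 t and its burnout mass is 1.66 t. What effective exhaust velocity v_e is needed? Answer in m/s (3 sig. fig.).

v_e ≈ 1800 m/s

ln(m₀/m_f) = ln(20260/1660) = ln(12.2) = 2.5018.
v_e = Δv / ln(m₀/m_f) = 4500 / 2.5018 = 1798.7 m/s.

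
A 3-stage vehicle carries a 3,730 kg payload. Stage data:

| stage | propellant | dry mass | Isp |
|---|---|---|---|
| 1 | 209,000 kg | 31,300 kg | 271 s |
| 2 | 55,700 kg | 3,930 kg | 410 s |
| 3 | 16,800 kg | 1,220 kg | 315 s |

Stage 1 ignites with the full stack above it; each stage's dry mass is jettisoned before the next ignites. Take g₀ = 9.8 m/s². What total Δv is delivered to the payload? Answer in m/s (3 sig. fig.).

Ignition mass of stage 1 = 209,000+31,300 + 55,700+3,930 + 16,800+1,220 + 3,730 = 321,680 kg.
Stage 1: m₀ = 321,680 kg, m_f = 321,680 − 209,000 = 112,680 kg; Δv = 271×9.8×ln(2.855) = 2655.8×1.0490 ≈ 2786 m/s.
Stage 2: m₀ = 81,380 kg, m_f = 81,380 − 55,700 = 25,680 kg; Δv = 410×9.8×ln(3.169) = 4018.0×1.1534 ≈ 4634 m/s.
Stage 3: m₀ = 21,750 kg, m_f = 21,750 − 16,800 = 4,950 kg; Δv = 315×9.8×ln(4.394) = 3087.0×1.4802 ≈ 4569 m/s.
Total Δv = 2786 + 4634 + 4569 = 11989 m/s.

Δv ≈ 12000 m/s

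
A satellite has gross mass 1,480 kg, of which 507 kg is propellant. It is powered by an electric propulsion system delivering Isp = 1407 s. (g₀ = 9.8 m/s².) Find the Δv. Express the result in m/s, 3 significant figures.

v_e = Isp · g₀ = 1407 × 9.8 = 13788.6 m/s.
m_f = m₀ − m_prop = 1,480 − 507 = 973 kg.
From the ideal rocket equation, Δv = v_e · ln(m₀/m_f) = 13788.6 × ln(1.521) = 13788.6 × 0.4194 ≈ 5783.1 m/s.

Δv ≈ 5780 m/s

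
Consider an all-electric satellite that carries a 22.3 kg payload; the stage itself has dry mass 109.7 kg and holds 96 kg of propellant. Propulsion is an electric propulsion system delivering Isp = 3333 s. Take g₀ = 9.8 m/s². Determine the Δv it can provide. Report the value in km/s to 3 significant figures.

v_e = Isp · g₀ = 3333 × 9.8 = 32663.4 m/s.
m₀ = payload + dry + propellant = 22.3 + 109.7 + 96 = 228 kg.
m_f = payload + dry = 22.3 + 109.7 = 132 kg.
Using Δv = v_e ln(m₀/m_f): Δv = v_e · ln(m₀/m_f) = 32663.4 × ln(1.727) = 32663.4 × 0.5465 ≈ 17852.0 m/s.

Δv ≈ 17.9 km/s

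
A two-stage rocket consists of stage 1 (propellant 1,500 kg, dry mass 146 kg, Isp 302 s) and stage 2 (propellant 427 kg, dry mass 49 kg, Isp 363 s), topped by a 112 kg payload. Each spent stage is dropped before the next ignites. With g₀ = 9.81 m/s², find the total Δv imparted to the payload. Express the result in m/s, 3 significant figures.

Ignition mass of stage 1 = 1,500+146 + 427+49 + 112 = 2,234 kg.
Stage 1: m₀ = 2,234 kg, m_f = 2,234 − 1,500 = 734 kg; Δv = 302×9.81×ln(3.044) = 2962.6×1.1130 ≈ 3298 m/s.
Stage 2: m₀ = 588 kg, m_f = 588 − 427 = 161 kg; Δv = 363×9.81×ln(3.652) = 3561.0×1.2953 ≈ 4613 m/s.
Total Δv = 3298 + 4613 = 7911 m/s.

Δv ≈ 7910 m/s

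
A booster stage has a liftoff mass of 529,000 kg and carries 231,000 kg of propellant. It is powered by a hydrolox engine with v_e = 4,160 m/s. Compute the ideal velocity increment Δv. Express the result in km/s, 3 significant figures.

m_f = m₀ − m_prop = 529,000 − 231,000 = 298,000 kg.
Δv = v_e · ln(m₀/m_f) = 4160.0 × ln(1.775) = 4160.0 × 0.5739 ≈ 2387.4 m/s.

Δv ≈ 2.39 km/s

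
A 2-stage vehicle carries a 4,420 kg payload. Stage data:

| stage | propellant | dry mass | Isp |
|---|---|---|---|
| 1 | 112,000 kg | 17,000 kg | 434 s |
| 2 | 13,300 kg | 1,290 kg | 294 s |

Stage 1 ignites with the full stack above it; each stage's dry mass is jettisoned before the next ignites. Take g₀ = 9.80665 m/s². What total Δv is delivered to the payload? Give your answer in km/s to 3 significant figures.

Δv ≈ 9.48 km/s

Ignition mass of stage 1 = 112,000+17,000 + 13,300+1,290 + 4,420 = 148,010 kg.
Stage 1: m₀ = 148,010 kg, m_f = 148,010 − 112,000 = 36,010 kg; Δv = 434×9.80665×ln(4.11) = 4256.1×1.4135 ≈ 6016 m/s.
Stage 2: m₀ = 19,010 kg, m_f = 19,010 − 13,300 = 5,710 kg; Δv = 294×9.80665×ln(3.329) = 2883.2×1.2027 ≈ 3468 m/s.
Total Δv = 6016 + 3468 = 9484 m/s.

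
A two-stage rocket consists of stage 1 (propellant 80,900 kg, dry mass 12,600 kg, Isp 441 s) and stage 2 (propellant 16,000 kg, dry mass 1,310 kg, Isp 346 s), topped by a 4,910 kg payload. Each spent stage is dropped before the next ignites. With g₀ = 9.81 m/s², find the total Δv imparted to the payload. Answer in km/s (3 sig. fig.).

Δv ≈ 9.52 km/s

Ignition mass of stage 1 = 80,900+12,600 + 16,000+1,310 + 4,910 = 115,720 kg.
Stage 1: m₀ = 115,720 kg, m_f = 115,720 − 80,900 = 34,820 kg; Δv = 441×9.81×ln(3.323) = 4326.2×1.2010 ≈ 5196 m/s.
Stage 2: m₀ = 22,220 kg, m_f = 22,220 − 16,000 = 6,220 kg; Δv = 346×9.81×ln(3.572) = 3394.3×1.2732 ≈ 4322 m/s.
Total Δv = 5196 + 4322 = 9518 m/s.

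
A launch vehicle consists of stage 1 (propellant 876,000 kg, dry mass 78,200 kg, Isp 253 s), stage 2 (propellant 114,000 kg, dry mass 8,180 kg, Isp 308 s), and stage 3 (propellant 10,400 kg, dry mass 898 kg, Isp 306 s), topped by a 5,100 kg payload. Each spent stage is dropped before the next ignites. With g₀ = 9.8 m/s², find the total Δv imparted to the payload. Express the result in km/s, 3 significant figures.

Ignition mass of stage 1 = 876,000+78,200 + 114,000+8,180 + 10,400+898 + 5,100 = 1,092,778 kg.
Stage 1: m₀ = 1,092,778 kg, m_f = 1,092,778 − 876,000 = 216,778 kg; Δv = 253×9.8×ln(5.041) = 2479.4×1.6176 ≈ 4011 m/s.
Stage 2: m₀ = 138,578 kg, m_f = 138,578 − 114,000 = 24,578 kg; Δv = 308×9.8×ln(5.638) = 3018.4×1.7296 ≈ 5221 m/s.
Stage 3: m₀ = 16,398 kg, m_f = 16,398 − 10,400 = 5,998 kg; Δv = 306×9.8×ln(2.734) = 2998.8×1.0057 ≈ 3016 m/s.
Total Δv = 4011 + 5221 + 3016 = 12248 m/s.

Δv ≈ 12.2 km/s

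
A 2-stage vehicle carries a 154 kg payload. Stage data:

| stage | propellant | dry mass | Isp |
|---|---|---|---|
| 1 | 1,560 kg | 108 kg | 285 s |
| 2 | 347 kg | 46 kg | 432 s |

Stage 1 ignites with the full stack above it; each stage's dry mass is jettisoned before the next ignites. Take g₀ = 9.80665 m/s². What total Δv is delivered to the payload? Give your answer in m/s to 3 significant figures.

Ignition mass of stage 1 = 1,560+108 + 347+46 + 154 = 2,215 kg.
Stage 1: m₀ = 2,215 kg, m_f = 2,215 − 1,560 = 655 kg; Δv = 285×9.80665×ln(3.382) = 2794.9×1.2184 ≈ 3405 m/s.
Stage 2: m₀ = 547 kg, m_f = 547 − 347 = 200 kg; Δv = 432×9.80665×ln(2.735) = 4236.5×1.0061 ≈ 4262 m/s.
Total Δv = 3405 + 4262 = 7667 m/s.

Δv ≈ 7670 m/s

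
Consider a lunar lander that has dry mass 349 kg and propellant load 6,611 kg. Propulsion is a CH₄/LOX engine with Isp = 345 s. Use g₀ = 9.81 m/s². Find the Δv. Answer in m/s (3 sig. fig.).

Δv ≈ 10100 m/s

v_e = Isp · g₀ = 345 × 9.81 = 3384.5 m/s.
m₀ = m_dry + m_prop = 349 + 6,611 = 6,960 kg.
Using Δv = v_e ln(m₀/m_f): Δv = v_e · ln(m₀/m_f) = 3384.5 × ln(19.94) = 3384.5 × 2.9929 ≈ 10129.2 m/s.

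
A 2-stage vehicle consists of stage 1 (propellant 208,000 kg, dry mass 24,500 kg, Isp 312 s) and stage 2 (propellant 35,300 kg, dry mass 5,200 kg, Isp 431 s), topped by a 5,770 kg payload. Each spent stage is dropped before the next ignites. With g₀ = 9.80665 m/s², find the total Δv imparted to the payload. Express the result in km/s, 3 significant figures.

Δv ≈ 10.3 km/s

Ignition mass of stage 1 = 208,000+24,500 + 35,300+5,200 + 5,770 = 278,770 kg.
Stage 1: m₀ = 278,770 kg, m_f = 278,770 − 208,000 = 70,770 kg; Δv = 312×9.80665×ln(3.939) = 3059.7×1.3710 ≈ 4195 m/s.
Stage 2: m₀ = 46,270 kg, m_f = 46,270 − 35,300 = 10,970 kg; Δv = 431×9.80665×ln(4.218) = 4226.7×1.4393 ≈ 6084 m/s.
Total Δv = 4195 + 6084 = 10279 m/s.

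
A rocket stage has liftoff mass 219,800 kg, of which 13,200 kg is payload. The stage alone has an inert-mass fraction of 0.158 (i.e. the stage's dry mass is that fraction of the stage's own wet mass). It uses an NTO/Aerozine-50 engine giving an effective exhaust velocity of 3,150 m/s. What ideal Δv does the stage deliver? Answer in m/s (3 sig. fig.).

Δv ≈ 4940 m/s

Stage wet mass = m₀ − payload = 219,800 − 13,200 = 206,600 kg.
Stage dry mass = ε × stage wet mass = 0.158 × 206,600 = 32,642.8 kg.
Burnout mass m_f = stage dry + payload = 32,642.8 + 13,200 = 45,842.8 kg.
Δv = v_e · ln(219,800/45,842.8) = 3150.0 × ln(4.795) = 3150.0 × 1.5675 ≈ 4938 m/s.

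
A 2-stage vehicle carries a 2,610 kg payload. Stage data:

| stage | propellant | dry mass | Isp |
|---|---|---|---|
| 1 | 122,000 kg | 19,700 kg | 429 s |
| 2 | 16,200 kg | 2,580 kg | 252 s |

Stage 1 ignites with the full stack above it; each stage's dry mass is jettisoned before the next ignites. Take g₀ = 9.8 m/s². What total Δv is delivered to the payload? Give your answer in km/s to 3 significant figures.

Ignition mass of stage 1 = 122,000+19,700 + 16,200+2,580 + 2,610 = 163,090 kg.
Stage 1: m₀ = 163,090 kg, m_f = 163,090 − 122,000 = 41,090 kg; Δv = 429×9.8×ln(3.969) = 4204.2×1.3785 ≈ 5796 m/s.
Stage 2: m₀ = 21,390 kg, m_f = 21,390 − 16,200 = 5,190 kg; Δv = 252×9.8×ln(4.121) = 2469.6×1.4162 ≈ 3497 m/s.
Total Δv = 5796 + 3497 = 9293 m/s.

Δv ≈ 9.29 km/s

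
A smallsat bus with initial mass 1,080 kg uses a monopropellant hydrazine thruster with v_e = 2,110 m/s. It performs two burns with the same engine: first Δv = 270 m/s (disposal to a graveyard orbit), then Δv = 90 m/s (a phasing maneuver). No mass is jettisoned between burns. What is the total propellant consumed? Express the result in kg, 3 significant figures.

After the first burn: m = 1080 × exp(−270/2110.0) = 1080 × 0.87989 = 950.281 kg.
After the second burn: m = 950.281 × exp(−90/2110.0) = 950.281 × 0.95824 = 910.597 kg.
Total propellant = m₀ − m_final = 1080 − 910.597 = 169.403 kg.

total propellant consumed ≈ 169 kg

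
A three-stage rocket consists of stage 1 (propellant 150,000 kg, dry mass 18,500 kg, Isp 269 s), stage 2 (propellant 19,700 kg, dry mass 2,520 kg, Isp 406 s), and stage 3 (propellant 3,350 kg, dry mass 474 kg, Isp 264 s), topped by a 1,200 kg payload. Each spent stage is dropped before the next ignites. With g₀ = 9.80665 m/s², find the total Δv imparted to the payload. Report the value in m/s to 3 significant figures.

Ignition mass of stage 1 = 150,000+18,500 + 19,700+2,520 + 3,350+474 + 1,200 = 195,744 kg.
Stage 1: m₀ = 195,744 kg, m_f = 195,744 − 150,000 = 45,744 kg; Δv = 269×9.80665×ln(4.279) = 2638.0×1.4537 ≈ 3835 m/s.
Stage 2: m₀ = 27,244 kg, m_f = 27,244 − 19,700 = 7,544 kg; Δv = 406×9.80665×ln(3.611) = 3981.5×1.2841 ≈ 5113 m/s.
Stage 3: m₀ = 5,024 kg, m_f = 5,024 − 3,350 = 1,674 kg; Δv = 264×9.80665×ln(3.001) = 2589.0×1.0990 ≈ 2845 m/s.
Total Δv = 3835 + 5113 + 2845 = 11793 m/s.

Δv ≈ 11800 m/s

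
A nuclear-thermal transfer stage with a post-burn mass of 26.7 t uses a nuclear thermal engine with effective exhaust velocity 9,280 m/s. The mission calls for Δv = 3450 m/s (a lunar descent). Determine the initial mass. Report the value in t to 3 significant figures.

Using Δv = v_e ln(m₀/m_f): m₀/m_f = exp(Δv / v_e) = exp(3450 / 9280.0) = exp(0.3718) = 1.4503.
m₀ = m_f × 1.4503 = 26.7 × 1.4503 = 38.723 t.

initial mass ≈ 38.7 t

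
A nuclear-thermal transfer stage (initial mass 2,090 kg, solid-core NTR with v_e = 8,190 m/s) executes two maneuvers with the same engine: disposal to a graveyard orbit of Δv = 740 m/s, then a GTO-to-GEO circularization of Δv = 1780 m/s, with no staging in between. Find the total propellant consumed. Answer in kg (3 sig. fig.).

total propellant consumed ≈ 554 kg

After the first burn: m = 2090 × exp(−740/8190.0) = 2090 × 0.91361 = 1,909.44 kg.
After the second burn: m = 1,909.44 × exp(−1780/8190.0) = 1,909.44 × 0.80466 = 1,536.45 kg.
Total propellant = m₀ − m_final = 2090 − 1,536.45 = 553.55 kg.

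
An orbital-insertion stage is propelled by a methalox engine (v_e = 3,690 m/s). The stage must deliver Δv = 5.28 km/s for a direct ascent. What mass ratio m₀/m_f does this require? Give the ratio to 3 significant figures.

m₀/m_f = exp(Δv / v_e) = exp(5280 / 3690.0) = exp(1.4309) = 4.1824.

mass ratio ≈ 4.18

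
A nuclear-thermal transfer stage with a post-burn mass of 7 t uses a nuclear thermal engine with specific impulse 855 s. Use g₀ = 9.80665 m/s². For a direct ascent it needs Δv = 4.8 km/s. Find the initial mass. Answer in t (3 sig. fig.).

initial mass ≈ 12.4 t

v_e = Isp · g₀ = 855 × 9.80665 = 8384.7 m/s.
By the Tsiolkovsky rocket equation, m₀/m_f = exp(Δv / v_e) = exp(4800 / 8384.7) = exp(0.5725) = 1.7726.
m₀ = m_f × 1.7726 = 7 × 1.7726 = 12.4082 t.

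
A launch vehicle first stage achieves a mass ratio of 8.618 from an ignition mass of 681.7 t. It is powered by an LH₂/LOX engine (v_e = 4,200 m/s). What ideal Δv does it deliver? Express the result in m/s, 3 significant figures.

Δv ≈ 9050 m/s

By the Tsiolkovsky rocket equation, Δv = v_e · ln(8.618) = 4200.0 × 2.1539 ≈ 9046.2 m/s.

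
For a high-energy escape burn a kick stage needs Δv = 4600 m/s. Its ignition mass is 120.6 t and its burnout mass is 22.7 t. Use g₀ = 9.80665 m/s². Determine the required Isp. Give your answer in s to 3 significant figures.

ln(m₀/m_f) = ln(120600/22700) = ln(5.313) = 1.6701.
By the Tsiolkovsky rocket equation, v_e = Δv / ln(m₀/m_f) = 4600 / 1.6701 = 2754.3 m/s.
Isp = v_e / g₀ = 2754.3 / 9.80665 = 280.9 s.

Isp ≈ 281 s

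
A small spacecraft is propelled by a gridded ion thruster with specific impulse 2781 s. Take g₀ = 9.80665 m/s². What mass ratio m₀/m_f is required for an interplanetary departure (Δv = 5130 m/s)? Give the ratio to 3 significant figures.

v_e = Isp · g₀ = 2781 × 9.80665 = 27272.3 m/s.
Using Δv = v_e ln(m₀/m_f): m₀/m_f = exp(Δv / v_e) = exp(5130 / 27272.3) = exp(0.1881) = 1.2070.

mass ratio ≈ 1.21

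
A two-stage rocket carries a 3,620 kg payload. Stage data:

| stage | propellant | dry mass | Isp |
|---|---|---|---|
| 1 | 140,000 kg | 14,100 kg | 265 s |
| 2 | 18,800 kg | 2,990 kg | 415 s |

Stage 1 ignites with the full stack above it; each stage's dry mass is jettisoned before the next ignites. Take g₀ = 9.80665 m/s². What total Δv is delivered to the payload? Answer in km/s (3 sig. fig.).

Δv ≈ 9.41 km/s

Ignition mass of stage 1 = 140,000+14,100 + 18,800+2,990 + 3,620 = 179,510 kg.
Stage 1: m₀ = 179,510 kg, m_f = 179,510 − 140,000 = 39,510 kg; Δv = 265×9.80665×ln(4.543) = 2598.8×1.5137 ≈ 3934 m/s.
Stage 2: m₀ = 25,410 kg, m_f = 25,410 − 18,800 = 6,610 kg; Δv = 415×9.80665×ln(3.844) = 4069.8×1.3466 ≈ 5480 m/s.
Total Δv = 3934 + 5480 = 9414 m/s.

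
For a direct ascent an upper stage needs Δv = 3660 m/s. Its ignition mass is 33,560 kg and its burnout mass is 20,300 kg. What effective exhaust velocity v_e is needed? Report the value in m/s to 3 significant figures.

ln(m₀/m_f) = ln(33560/20300) = ln(1.653) = 0.5027.
By the Tsiolkovsky rocket equation, v_e = Δv / ln(m₀/m_f) = 3660 / 0.5027 = 7280.5 m/s.

v_e ≈ 7280 m/s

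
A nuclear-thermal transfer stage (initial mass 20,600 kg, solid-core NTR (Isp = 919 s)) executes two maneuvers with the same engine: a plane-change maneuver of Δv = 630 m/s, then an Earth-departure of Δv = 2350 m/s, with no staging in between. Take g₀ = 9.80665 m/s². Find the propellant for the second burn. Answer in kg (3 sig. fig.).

propellant for the second burn ≈ 4410 kg

v_e = Isp · g₀ = 919 × 9.80665 = 9012.3 m/s.
After the first burn: m = 20600 × exp(−630/9012.3) = 20600 × 0.93248 = 19,209.1 kg.
After the second burn: m = 19,209.1 × exp(−2350/9012.3) = 19,209.1 × 0.77047 = 14,800 kg.
Second-burn propellant = 19,209.1 − 14,800 = 4,409.1 kg.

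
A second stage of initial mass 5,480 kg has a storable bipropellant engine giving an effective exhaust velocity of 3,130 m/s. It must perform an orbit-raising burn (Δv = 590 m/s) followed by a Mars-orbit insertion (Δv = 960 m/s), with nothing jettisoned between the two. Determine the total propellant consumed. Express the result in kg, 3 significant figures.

total propellant consumed ≈ 2140 kg

After the first burn: m = 5480 × exp(−590/3130.0) = 5480 × 0.82820 = 4,538.54 kg.
After the second burn: m = 4,538.54 × exp(−960/3130.0) = 4,538.54 × 0.73586 = 3,339.73 kg.
Total propellant = m₀ − m_final = 5480 − 3,339.73 = 2,140.27 kg.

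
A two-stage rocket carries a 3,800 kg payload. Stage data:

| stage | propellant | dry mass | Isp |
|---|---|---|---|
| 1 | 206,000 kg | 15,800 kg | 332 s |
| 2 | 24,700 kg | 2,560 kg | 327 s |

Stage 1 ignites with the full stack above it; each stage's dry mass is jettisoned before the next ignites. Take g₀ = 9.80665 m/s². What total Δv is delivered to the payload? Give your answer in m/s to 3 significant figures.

Δv ≈ 10600 m/s

Ignition mass of stage 1 = 206,000+15,800 + 24,700+2,560 + 3,800 = 252,860 kg.
Stage 1: m₀ = 252,860 kg, m_f = 252,860 − 206,000 = 46,860 kg; Δv = 332×9.80665×ln(5.396) = 3255.8×1.6857 ≈ 5488 m/s.
Stage 2: m₀ = 31,060 kg, m_f = 31,060 − 24,700 = 6,360 kg; Δv = 327×9.80665×ln(4.884) = 3206.8×1.5859 ≈ 5086 m/s.
Total Δv = 5488 + 5086 = 10574 m/s.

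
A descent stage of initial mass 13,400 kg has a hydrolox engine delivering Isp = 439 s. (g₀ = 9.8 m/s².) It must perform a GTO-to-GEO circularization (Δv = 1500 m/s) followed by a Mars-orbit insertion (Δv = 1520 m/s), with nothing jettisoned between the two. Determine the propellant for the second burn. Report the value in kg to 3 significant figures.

propellant for the second burn ≈ 2810 kg

v_e = Isp · g₀ = 439 × 9.8 = 4302.2 m/s.
After the first burn: m = 13400 × exp(−1500/4302.2) = 13400 × 0.70563 = 9,455.44 kg.
After the second burn: m = 9,455.44 × exp(−1520/4302.2) = 9,455.44 × 0.70236 = 6,641.12 kg.
Second-burn propellant = 9,455.44 − 6,641.12 = 2,814.32 kg.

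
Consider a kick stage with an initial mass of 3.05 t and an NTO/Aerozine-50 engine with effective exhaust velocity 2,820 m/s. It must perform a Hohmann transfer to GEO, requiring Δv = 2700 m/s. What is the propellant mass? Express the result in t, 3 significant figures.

propellant mass ≈ 1.88 t

From the ideal rocket equation, m₀/m_f = exp(Δv / v_e) = exp(2700 / 2820.0) = exp(0.9574) = 2.6050.
m_f = 3.05 / 2.6050 = 1.17083 t, so propellant = m₀ − m_f = 3.05 − 1.17083 = 1.87917 t.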